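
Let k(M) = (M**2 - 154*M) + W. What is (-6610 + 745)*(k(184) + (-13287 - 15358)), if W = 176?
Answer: 134595885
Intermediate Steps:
k(M) = 176 + M**2 - 154*M (k(M) = (M**2 - 154*M) + 176 = 176 + M**2 - 154*M)
(-6610 + 745)*(k(184) + (-13287 - 15358)) = (-6610 + 745)*((176 + 184**2 - 154*184) + (-13287 - 15358)) = -5865*((176 + 33856 - 28336) - 28645) = -5865*(5696 - 28645) = -5865*(-22949) = 134595885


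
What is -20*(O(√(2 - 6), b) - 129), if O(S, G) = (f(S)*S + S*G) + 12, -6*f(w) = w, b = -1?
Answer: 6980/3 + 40*I ≈ 2326.7 + 40.0*I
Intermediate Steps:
f(w) = -w/6
O(S, G) = 12 - S²/6 + G*S (O(S, G) = ((-S/6)*S + S*G) + 12 = (-S²/6 + G*S) + 12 = 12 - S²/6 + G*S)
-20*(O(√(2 - 6), b) - 129) = -20*((12 - (√(2 - 6))²/6 - √(2 - 6)) - 129) = -20*((12 - (√(-4))²/6 - √(-4)) - 129) = -20*((12 - (2*I)²/6 - 2*I) - 129) = -20*((12 - ⅙*(-4) - 2*I) - 129) = -20*((12 + ⅔ - 2*I) - 129) = -20*((38/3 - 2*I) - 129) = -20*(-349/3 - 2*I) = 6980/3 + 40*I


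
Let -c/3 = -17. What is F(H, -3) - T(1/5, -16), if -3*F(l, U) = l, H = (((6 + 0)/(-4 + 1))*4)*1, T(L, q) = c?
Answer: -145/3 ≈ -48.333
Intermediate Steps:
c = 51 (c = -3*(-17) = 51)
T(L, q) = 51
H = -8 (H = ((6/(-3))*4)*1 = ((6*(-⅓))*4)*1 = -2*4*1 = -8*1 = -8)
F(l, U) = -l/3
F(H, -3) - T(1/5, -16) = -⅓*(-8) - 1*51 = 8/3 - 51 = -145/3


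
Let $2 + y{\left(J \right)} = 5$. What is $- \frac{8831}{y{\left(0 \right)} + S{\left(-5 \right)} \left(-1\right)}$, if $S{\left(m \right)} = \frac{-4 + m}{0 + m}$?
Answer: $- \frac{44155}{6} \approx -7359.2$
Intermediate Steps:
$S{\left(m \right)} = \frac{-4 + m}{m}$
$y{\left(J \right)} = 3$ ($y{\left(J \right)} = -2 + 5 = 3$)
$- \frac{8831}{y{\left(0 \right)} + S{\left(-5 \right)} \left(-1\right)} = - \frac{8831}{3 + \frac{-4 - 5}{-5} \left(-1\right)} = - \frac{8831}{3 + \left(- \frac{1}{5}\right) \left(-9\right) \left(-1\right)} = - \frac{8831}{3 + \frac{9}{5} \left(-1\right)} = - \frac{8831}{3 - \frac{9}{5}} = - \frac{8831}{\frac{6}{5}} = \left(-8831\right) \frac{5}{6} = - \frac{44155}{6}$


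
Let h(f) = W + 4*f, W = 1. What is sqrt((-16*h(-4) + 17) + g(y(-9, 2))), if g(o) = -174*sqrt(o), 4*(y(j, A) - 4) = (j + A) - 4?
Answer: sqrt(257 - 87*sqrt(5)) ≈ 7.9033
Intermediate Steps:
y(j, A) = 3 + A/4 + j/4 (y(j, A) = 4 + ((j + A) - 4)/4 = 4 + ((A + j) - 4)/4 = 4 + (-4 + A + j)/4 = 4 + (-1 + A/4 + j/4) = 3 + A/4 + j/4)
h(f) = 1 + 4*f
sqrt((-16*h(-4) + 17) + g(y(-9, 2))) = sqrt((-16*(1 + 4*(-4)) + 17) - 174*sqrt(3 + (1/4)*2 + (1/4)*(-9))) = sqrt((-16*(1 - 16) + 17) - 174*sqrt(3 + 1/2 - 9/4)) = sqrt((-16*(-15) + 17) - 87*sqrt(5)) = sqrt((240 + 17) - 87*sqrt(5)) = sqrt(257 - 87*sqrt(5))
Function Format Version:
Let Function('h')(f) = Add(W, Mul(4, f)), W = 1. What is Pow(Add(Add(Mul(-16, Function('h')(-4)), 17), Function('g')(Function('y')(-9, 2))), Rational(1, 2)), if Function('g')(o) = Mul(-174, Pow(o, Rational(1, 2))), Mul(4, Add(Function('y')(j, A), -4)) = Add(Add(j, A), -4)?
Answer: Pow(Add(257, Mul(-87, Pow(5, Rational(1, 2)))), Rational(1, 2)) ≈ 7.9033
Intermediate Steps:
Function('y')(j, A) = Add(3, Mul(Rational(1, 4), A), Mul(Rational(1, 4), j)) (Function('y')(j, A) = Add(4, Mul(Rational(1, 4), Add(Add(j, A), -4))) = Add(4, Mul(Rational(1, 4), Add(Add(A, j), -4))) = Add(4, Mul(Rational(1, 4), Add(-4, A, j))) = Add(4, Add(-1, Mul(Rational(1, 4), A), Mul(Rational(1, 4), j))) = Add(3, Mul(Rational(1, 4), A), Mul(Rational(1, 4), j)))
Function('h')(f) = Add(1, Mul(4, f))
Pow(Add(Add(Mul(-16, Function('h')(-4)), 17), Function('g')(Function('y')(-9, 2))), Rational(1, 2)) = Pow(Add(Add(Mul(-16, Add(1, Mul(4, -4))), 17), Mul(-174, Pow(Add(3, Mul(Rational(1, 4), 2), Mul(Rational(1, 4), -9)), Rational(1, 2)))), Rational(1, 2)) = Pow(Add(Add(Mul(-16, Add(1, -16)), 17), Mul(-174, Pow(Add(3, Rational(1, 2), Rational(-9, 4)), Rational(1, 2)))), Rational(1, 2)) = Pow(Add(Add(Mul(-16, -15), 17), Mul(-174, Pow(Rational(5, 4), Rational(1, 2)))), Rational(1, 2)) = Pow(Add(Add(240, 17), Mul(-174, Mul(Rational(1, 2), Pow(5, Rational(1, 2))))), Rational(1, 2)) = Pow(Add(257, Mul(-87, Pow(5, Rational(1, 2)))), Rational(1, 2))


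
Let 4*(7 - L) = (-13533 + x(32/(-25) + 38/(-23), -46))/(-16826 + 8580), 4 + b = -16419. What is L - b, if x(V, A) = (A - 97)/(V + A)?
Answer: 491847766647/29936704 ≈ 16430.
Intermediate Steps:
b = -16423 (b = -4 - 16419 = -16423)
x(V, A) = (-97 + A)/(A + V)
L = 197276855/29936704 (L = 7 - (-13533 + (-97 - 46)/(-46 + (32/(-25) + 38/(-23))))/(4*(-16826 + 8580)) = 7 - (-13533 - 143/(-46 + (32*(-1/25) + 38*(-1/23))))/(4*(-8246)) = 7 - (-13533 - 143/(-46 + (-32/25 - 38/23)))*(-1)/(4*8246) = 7 - (-13533 - 143/(-46 - 1686/575))*(-1)/(4*8246) = 7 - (-13533 - 143/(-28136/575))*(-1)/(4*8246) = 7 - (-13533 - 575/28136*(-143))*(-1)/(4*8246) = 7 - (-13533 + 82225/28136)*(-1)/(4*8246) = 7 - (-380682263)*(-1)/(112544*8246) = 7 - ¼*12280073/7484176 = 7 - 12280073/29936704 = 197276855/29936704 ≈ 6.5898)
L - b = 197276855/29936704 - 1*(-16423) = 197276855/29936704 + 16423 = 491847766647/29936704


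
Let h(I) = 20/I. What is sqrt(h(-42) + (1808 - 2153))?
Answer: I*sqrt(152355)/21 ≈ 18.587*I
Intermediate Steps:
sqrt(h(-42) + (1808 - 2153)) = sqrt(20/(-42) + (1808 - 2153)) = sqrt(20*(-1/42) - 345) = sqrt(-10/21 - 345) = sqrt(-7255/21) = I*sqrt(152355)/21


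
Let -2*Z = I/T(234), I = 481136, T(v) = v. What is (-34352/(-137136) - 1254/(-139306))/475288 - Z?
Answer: 1422082498231463768/1383256727451027 ≈ 1028.1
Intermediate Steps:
Z = -120284/117 (Z = -240568/234 = -½*240568/117 = -120284/117 ≈ -1028.1)
(-34352/(-137136) - 1254/(-139306))/475288 - Z = (-34352/(-137136) - 1254/(-139306))/475288 - 1*(-120284/117) = (-34352*(-1/137136) - 1254*(-1/139306))*(1/475288) + 120284/117 = (2147/8571 + 627/69653)*(1/475288) + 120284/117 = (154919008/596995863)*(1/475288) + 120284/117 = 19364876/35468121216693 + 120284/117 = 1422082498231463768/1383256727451027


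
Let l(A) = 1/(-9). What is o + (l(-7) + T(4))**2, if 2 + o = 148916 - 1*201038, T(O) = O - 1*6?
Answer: -4221683/81 ≈ -52120.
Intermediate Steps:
T(O) = -6 + O (T(O) = O - 6 = -6 + O)
l(A) = -1/9
o = -52124 (o = -2 + (148916 - 1*201038) = -2 + (148916 - 201038) = -2 - 52122 = -52124)
o + (l(-7) + T(4))**2 = -52124 + (-1/9 + (-6 + 4))**2 = -52124 + (-1/9 - 2)**2 = -52124 + (-19/9)**2 = -52124 + 361/81 = -4221683/81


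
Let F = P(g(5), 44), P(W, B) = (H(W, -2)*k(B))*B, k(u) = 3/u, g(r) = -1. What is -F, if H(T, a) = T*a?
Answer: -6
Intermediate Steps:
P(W, B) = -6*W (P(W, B) = ((W*(-2))*(3/B))*B = ((-2*W)*(3/B))*B = (-6*W/B)*B = -6*W)
F = 6 (F = -6*(-1) = 6)
-F = -1*6 = -6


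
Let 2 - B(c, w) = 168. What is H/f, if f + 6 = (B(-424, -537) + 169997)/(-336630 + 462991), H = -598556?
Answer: 75634134716/588335 ≈ 1.2856e+5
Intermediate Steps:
B(c, w) = -166 (B(c, w) = 2 - 1*168 = 2 - 168 = -166)
f = -588335/126361 (f = -6 + (-166 + 169997)/(-336630 + 462991) = -6 + 169831/126361 = -588335/126361 ≈ -4.6560)
H/f = -598556/(-588335/126361) = -598556*(-126361/588335) = 75634134716/588335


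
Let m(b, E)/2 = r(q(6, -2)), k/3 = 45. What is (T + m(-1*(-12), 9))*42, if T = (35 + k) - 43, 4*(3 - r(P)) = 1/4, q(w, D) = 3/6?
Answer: 22323/4 ≈ 5580.8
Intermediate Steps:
q(w, D) = ½ (q(w, D) = 3*(⅙) = ½)
k = 135 (k = 3*45 = 135)
r(P) = 47/16 (r(P) = 3 - ¼/4 = 3 - ¼*¼ = 3 - 1/16 = 47/16)
m(b, E) = 47/8 (m(b, E) = 2*(47/16) = 47/8)
T = 127 (T = (35 + 135) - 43 = 170 - 43 = 127)
(T + m(-1*(-12), 9))*42 = (127 + 47/8)*42 = (1063/8)*42 = 22323/4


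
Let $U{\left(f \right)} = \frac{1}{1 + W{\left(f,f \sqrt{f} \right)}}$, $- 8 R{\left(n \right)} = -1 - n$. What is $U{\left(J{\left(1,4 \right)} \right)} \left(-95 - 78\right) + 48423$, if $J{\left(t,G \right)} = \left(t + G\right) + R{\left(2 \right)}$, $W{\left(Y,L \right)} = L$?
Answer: $\frac{3825263461}{78995} - \frac{119024 \sqrt{86}}{78995} \approx 48410.0$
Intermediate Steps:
$R{\left(n \right)} = \frac{1}{8} + \frac{n}{8}$ ($R{\left(n \right)} = - \frac{-1 - n}{8} = \frac{1}{8} + \frac{n}{8}$)
$J{\left(t,G \right)} = \frac{3}{8} + G + t$ ($J{\left(t,G \right)} = \left(t + G\right) + \left(\frac{1}{8} + \frac{1}{8} \cdot 2\right) = \left(G + t\right) + \left(\frac{1}{8} + \frac{1}{4}\right) = \left(G + t\right) + \frac{3}{8} = \frac{3}{8} + G + t$)
$U{\left(f \right)} = \frac{1}{1 + f^{\frac{3}{2}}}$ ($U{\left(f \right)} = \frac{1}{1 + f \sqrt{f}} = \frac{1}{1 + f^{\frac{3}{2}}}$)
$U{\left(J{\left(1,4 \right)} \right)} \left(-95 - 78\right) + 48423 = \frac{-95 - 78}{1 + \left(\frac{3}{8} + 4 + 1\right)^{\frac{3}{2}}} + 48423 = \frac{1}{1 + \left(\frac{43}{8}\right)^{\frac{3}{2}}} \left(-173\right) + 48423 = \frac{1}{1 + \frac{43 \sqrt{86}}{32}} \left(-173\right) + 48423 = - \frac{173}{1 + \frac{43 \sqrt{86}}{32}} + 48423 = 48423 - \frac{173}{1 + \frac{43 \sqrt{86}}{32}}$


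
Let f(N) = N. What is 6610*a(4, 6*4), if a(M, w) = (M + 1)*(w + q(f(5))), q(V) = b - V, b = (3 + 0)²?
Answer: 925400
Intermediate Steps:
b = 9 (b = 3² = 9)
q(V) = 9 - V
a(M, w) = (1 + M)*(4 + w) (a(M, w) = (M + 1)*(w + (9 - 1*5)) = (1 + M)*(w + (9 - 5)) = (1 + M)*(w + 4) = (1 + M)*(4 + w))
6610*a(4, 6*4) = 6610*(4 + 6*4 + 4*4 + 4*(6*4)) = 6610*(4 + 24 + 16 + 4*24) = 6610*(4 + 24 + 16 + 96) = 6610*140 = 925400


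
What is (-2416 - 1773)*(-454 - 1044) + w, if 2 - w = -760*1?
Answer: 6275884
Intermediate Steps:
w = 762 (w = 2 - (-760) = 2 - 1*(-760) = 2 + 760 = 762)
(-2416 - 1773)*(-454 - 1044) + w = (-2416 - 1773)*(-454 - 1044) + 762 = -4189*(-1498) + 762 = 6275122 + 762 = 6275884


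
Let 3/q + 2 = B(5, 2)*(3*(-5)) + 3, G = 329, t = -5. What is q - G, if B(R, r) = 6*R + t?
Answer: -123049/374 ≈ -329.01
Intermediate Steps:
B(R, r) = -5 + 6*R (B(R, r) = 6*R - 5 = -5 + 6*R)
q = -3/374 (q = 3/(-2 + ((-5 + 6*5)*(3*(-5)) + 3)) = 3/(-2 + ((-5 + 30)*(-15) + 3)) = 3/(-2 + (25*(-15) + 3)) = 3/(-2 + (-375 + 3)) = 3/(-2 - 372) = 3/(-374) = 3*(-1/374) = -3/374 ≈ -0.0080214)
q - G = -3/374 - 1*329 = -3/374 - 329 = -123049/374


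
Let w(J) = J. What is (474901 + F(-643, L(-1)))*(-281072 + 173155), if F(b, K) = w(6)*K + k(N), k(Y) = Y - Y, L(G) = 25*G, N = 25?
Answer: -51233703667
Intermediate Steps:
k(Y) = 0
F(b, K) = 6*K (F(b, K) = 6*K + 0 = 6*K)
(474901 + F(-643, L(-1)))*(-281072 + 173155) = (474901 + 6*(25*(-1)))*(-281072 + 173155) = (474901 + 6*(-25))*(-107917) = (474901 - 150)*(-107917) = 474751*(-107917) = -51233703667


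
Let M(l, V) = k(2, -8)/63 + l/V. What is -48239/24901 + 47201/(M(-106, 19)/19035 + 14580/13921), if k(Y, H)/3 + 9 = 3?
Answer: 2761423531884626765/61257574767968 ≈ 45079.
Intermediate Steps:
k(Y, H) = -18 (k(Y, H) = -27 + 3*3 = -27 + 9 = -18)
M(l, V) = -2/7 + l/V (M(l, V) = -18/63 + l/V = -18*1/63 + l/V = -2/7 + l/V)
-48239/24901 + 47201/(M(-106, 19)/19035 + 14580/13921) = -48239/24901 + 47201/((-2/7 - 106/19)/19035 + 14580/13921) = -48239*1/24901 + 47201/((-2/7 - 106*1/19)*(1/19035) + 14580*(1/13921)) = -48239/24901 + 47201/((-2/7 - 106/19)*(1/19035) + 14580/13921) = -48239/24901 + 47201/(-780/133*1/19035 + 14580/13921) = -48239/24901 + 47201/(-52/168777 + 14580/13921) = -48239/24901 + 47201/(2460044768/2349544617) = -48239/24901 + 47201*(2349544617/2460044768) = -48239/24901 + 110900855467017/2460044768 = 2761423531884626765/61257574767968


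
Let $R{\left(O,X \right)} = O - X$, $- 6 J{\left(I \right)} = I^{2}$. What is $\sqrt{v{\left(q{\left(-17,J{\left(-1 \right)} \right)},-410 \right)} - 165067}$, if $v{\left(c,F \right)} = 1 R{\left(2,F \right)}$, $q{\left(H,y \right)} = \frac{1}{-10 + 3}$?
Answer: $3 i \sqrt{18295} \approx 405.78 i$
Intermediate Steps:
$J{\left(I \right)} = - \frac{I^{2}}{6}$
$q{\left(H,y \right)} = - \frac{1}{7}$ ($q{\left(H,y \right)} = \frac{1}{-7} = - \frac{1}{7}$)
$v{\left(c,F \right)} = 2 - F$ ($v{\left(c,F \right)} = 1 \left(2 - F\right) = 2 - F$)
$\sqrt{v{\left(q{\left(-17,J{\left(-1 \right)} \right)},-410 \right)} - 165067} = \sqrt{\left(2 - -410\right) - 165067} = \sqrt{\left(2 + 410\right) - 165067} = \sqrt{412 - 165067} = \sqrt{-164655} = 3 i \sqrt{18295}$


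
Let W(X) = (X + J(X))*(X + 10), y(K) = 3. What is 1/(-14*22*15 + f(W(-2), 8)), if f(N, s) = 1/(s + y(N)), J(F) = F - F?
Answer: -11/50819 ≈ -0.00021645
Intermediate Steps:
J(F) = 0
W(X) = X*(10 + X) (W(X) = (X + 0)*(X + 10) = X*(10 + X))
f(N, s) = 1/(3 + s) (f(N, s) = 1/(s + 3) = 1/(3 + s))
1/(-14*22*15 + f(W(-2), 8)) = 1/(-14*22*15 + 1/(3 + 8)) = 1/(-308*15 + 1/11) = 1/(-4620 + 1/11) = 1/(-50819/11) = -11/50819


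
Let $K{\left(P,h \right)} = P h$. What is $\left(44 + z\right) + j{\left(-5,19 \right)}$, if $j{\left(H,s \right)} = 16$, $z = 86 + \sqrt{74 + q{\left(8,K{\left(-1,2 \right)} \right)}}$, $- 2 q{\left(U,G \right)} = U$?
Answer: $146 + \sqrt{70} \approx 154.37$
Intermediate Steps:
$q{\left(U,G \right)} = - \frac{U}{2}$
$z = 86 + \sqrt{70}$ ($z = 86 + \sqrt{74 - 4} = 86 + \sqrt{70} \approx 94.367$)
$\left(44 + z\right) + j{\left(-5,19 \right)} = \left(44 + \left(86 + \sqrt{70}\right)\right) + 16 = \left(130 + \sqrt{70}\right) + 16 = 146 + \sqrt{70}$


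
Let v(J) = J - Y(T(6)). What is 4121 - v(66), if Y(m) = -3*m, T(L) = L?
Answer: 4037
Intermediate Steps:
v(J) = 18 + J (v(J) = J - (-3)*6 = J - 1*(-18) = J + 18 = 18 + J)
4121 - v(66) = 4121 - (18 + 66) = 4121 - 1*84 = 4121 - 84 = 4037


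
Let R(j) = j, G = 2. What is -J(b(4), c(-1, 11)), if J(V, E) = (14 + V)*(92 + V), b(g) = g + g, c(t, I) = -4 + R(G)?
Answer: -2200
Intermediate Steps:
c(t, I) = -2 (c(t, I) = -4 + 2 = -2)
b(g) = 2*g
-J(b(4), c(-1, 11)) = -(1288 + (2*4)² + 106*(2*4)) = -(1288 + 8² + 106*8) = -(1288 + 64 + 848) = -1*2200 = -2200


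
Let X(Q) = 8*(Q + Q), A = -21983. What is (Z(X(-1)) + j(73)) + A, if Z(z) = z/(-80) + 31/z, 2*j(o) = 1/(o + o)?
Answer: -128390847/5840 ≈ -21985.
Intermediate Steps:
j(o) = 1/(4*o) (j(o) = 1/(2*(o + o)) = 1/(2*((2*o))) = (1/(2*o))/2 = 1/(4*o))
X(Q) = 16*Q (X(Q) = 8*(2*Q) = 16*Q)
Z(z) = 31/z - z/80 (Z(z) = z*(-1/80) + 31/z = -z/80 + 31/z = 31/z - z/80)
(Z(X(-1)) + j(73)) + A = ((31/((16*(-1))) - (-1)/5) + (1/4)/73) - 21983 = ((31/(-16) - 1/80*(-16)) + (1/4)*(1/73)) - 21983 = ((31*(-1/16) + 1/5) + 1/292) - 21983 = ((-31/16 + 1/5) + 1/292) - 21983 = (-139/80 + 1/292) - 21983 = -10127/5840 - 21983 = -128390847/5840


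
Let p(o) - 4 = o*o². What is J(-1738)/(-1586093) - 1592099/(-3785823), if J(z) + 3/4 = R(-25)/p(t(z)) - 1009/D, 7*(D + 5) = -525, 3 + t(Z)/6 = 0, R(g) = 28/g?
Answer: 1471670340183020729/3499520137139329200 ≈ 0.42054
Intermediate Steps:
t(Z) = -18 (t(Z) = -18 + 6*0 = -18 + 0 = -18)
D = -80 (D = -5 + (⅐)*(-525) = -5 - 75 = -80)
p(o) = 4 + o³ (p(o) = 4 + o*o² = 4 + o³)
J(z) = 6913577/582800 (J(z) = -¾ + ((28/(-25))/(4 + (-18)³) - 1009/(-80)) = -¾ + ((28*(-1/25))/(4 - 5832) - 1009*(-1/80)) = -¾ + (-28/25/(-5828) + 1009/80) = -¾ + (-28/25*(-1/5828) + 1009/80) = -¾ + (7/36425 + 1009/80) = -¾ + 7350677/582800 = 6913577/582800)
J(-1738)/(-1586093) - 1592099/(-3785823) = (6913577/582800)/(-1586093) - 1592099/(-3785823) = (6913577/582800)*(-1/1586093) - 1592099*(-1/3785823) = -6913577/924375000400 + 1592099/3785823 = 1471670340183020729/3499520137139329200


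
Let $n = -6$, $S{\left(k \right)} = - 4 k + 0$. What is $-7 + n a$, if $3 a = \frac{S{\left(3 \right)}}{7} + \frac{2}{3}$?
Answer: $- \frac{103}{21} \approx -4.9048$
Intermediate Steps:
$S{\left(k \right)} = - 4 k$
$a = - \frac{22}{63}$ ($a = \frac{\frac{\left(-4\right) 3}{7} + \frac{2}{3}}{3} = \frac{\left(-12\right) \frac{1}{7} + 2 \cdot \frac{1}{3}}{3} = \frac{- \frac{12}{7} + \frac{2}{3}}{3} = \frac{1}{3} \left(- \frac{22}{21}\right) = - \frac{22}{63} \approx -0.34921$)
$-7 + n a = -7 - - \frac{44}{21} = -7 + \frac{44}{21} = - \frac{103}{21}$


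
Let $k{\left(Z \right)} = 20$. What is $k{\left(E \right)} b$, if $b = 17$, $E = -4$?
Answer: $340$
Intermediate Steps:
$k{\left(E \right)} b = 20 \cdot 17 = 340$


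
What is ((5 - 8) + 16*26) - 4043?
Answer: -3630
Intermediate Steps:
((5 - 8) + 16*26) - 4043 = (-3 + 416) - 4043 = 413 - 4043 = -3630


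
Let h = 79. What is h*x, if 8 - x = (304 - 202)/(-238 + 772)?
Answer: 54905/89 ≈ 616.91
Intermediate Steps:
x = 695/89 (x = 8 - (304 - 202)/(-238 + 772) = 8 - 102/534 = 8 - 1*17/89 = 8 - 17/89 = 695/89 ≈ 7.8090)
h*x = 79*(695/89) = 54905/89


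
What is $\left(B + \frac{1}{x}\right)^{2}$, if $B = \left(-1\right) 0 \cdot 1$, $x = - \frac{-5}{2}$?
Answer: $\frac{4}{25} \approx 0.16$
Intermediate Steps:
$x = \frac{5}{2}$ ($x = - \frac{-5}{2} = \left(-1\right) \left(- \frac{5}{2}\right) = \frac{5}{2} \approx 2.5$)
$B = 0$ ($B = 0 \cdot 1 = 0$)
$\left(B + \frac{1}{x}\right)^{2} = \left(0 + \frac{1}{\frac{5}{2}}\right)^{2} = \left(0 + \frac{2}{5}\right)^{2} = \left(\frac{2}{5}\right)^{2} = \frac{4}{25}$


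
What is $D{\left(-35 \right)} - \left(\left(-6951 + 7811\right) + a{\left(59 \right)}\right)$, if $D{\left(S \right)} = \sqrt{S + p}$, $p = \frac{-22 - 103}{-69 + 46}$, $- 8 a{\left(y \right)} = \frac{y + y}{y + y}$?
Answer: $- \frac{6879}{8} + \frac{2 i \sqrt{3910}}{23} \approx -859.88 + 5.4374 i$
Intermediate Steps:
$a{\left(y \right)} = - \frac{1}{8}$ ($a{\left(y \right)} = - \frac{\left(y + y\right) \frac{1}{y + y}}{8} = - \frac{2 y \frac{1}{2 y}}{8} = \left(- \frac{1}{8}\right) 1 = - \frac{1}{8}$)
$p = \frac{125}{23}$ ($p = - \frac{125}{-23} = \left(-125\right) \left(- \frac{1}{23}\right) = \frac{125}{23} \approx 5.4348$)
$D{\left(S \right)} = \sqrt{\frac{125}{23} + S}$ ($D{\left(S \right)} = \sqrt{S + \frac{125}{23}} = \sqrt{\frac{125}{23} + S}$)
$D{\left(-35 \right)} - \left(\left(-6951 + 7811\right) + a{\left(59 \right)}\right) = \frac{\sqrt{2875 + 529 \left(-35\right)}}{23} - \left(\left(-6951 + 7811\right) - \frac{1}{8}\right) = \frac{\sqrt{2875 - 18515}}{23} - \left(860 - \frac{1}{8}\right) = \frac{\sqrt{-15640}}{23} - \frac{6879}{8} = \frac{2 i \sqrt{3910}}{23} - \frac{6879}{8} = - \frac{6879}{8} + \frac{2 i \sqrt{3910}}{23}$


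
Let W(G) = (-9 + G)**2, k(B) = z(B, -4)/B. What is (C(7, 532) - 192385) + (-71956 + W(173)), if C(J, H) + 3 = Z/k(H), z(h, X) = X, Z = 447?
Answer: -296899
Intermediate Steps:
k(B) = -4/B
C(J, H) = -3 - 447*H/4 (C(J, H) = -3 + 447/((-4/H)) = -3 + 447*(-H/4) = -3 - 447*H/4)
(C(7, 532) - 192385) + (-71956 + W(173)) = ((-3 - 447/4*532) - 192385) + (-71956 + (-9 + 173)**2) = ((-3 - 59451) - 192385) + (-71956 + 164**2) = (-59454 - 192385) + (-71956 + 26896) = -251839 - 45060 = -296899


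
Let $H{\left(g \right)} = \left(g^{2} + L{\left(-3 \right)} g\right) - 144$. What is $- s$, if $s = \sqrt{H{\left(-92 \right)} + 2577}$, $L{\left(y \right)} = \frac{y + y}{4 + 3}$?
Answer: $- \frac{\sqrt{537817}}{7} \approx -104.77$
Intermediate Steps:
$L{\left(y \right)} = \frac{2 y}{7}$
$H{\left(g \right)} = -144 + g^{2} - \frac{6 g}{7}$ ($H{\left(g \right)} = \left(g^{2} + \frac{2}{7} \left(-3\right) g\right) - 144 = \left(g^{2} - \frac{6 g}{7}\right) - 144 = -144 + g^{2} - \frac{6 g}{7}$)
$s = \frac{\sqrt{537817}}{7}$ ($s = \sqrt{\left(-144 + \left(-92\right)^{2} - - \frac{552}{7}\right) + 2577} = \sqrt{\left(-144 + 8464 + \frac{552}{7}\right) + 2577} = \sqrt{\frac{58792}{7} + 2577} = \sqrt{\frac{76831}{7}} = \frac{\sqrt{537817}}{7} \approx 104.77$)
$- s = - \frac{\sqrt{537817}}{7}$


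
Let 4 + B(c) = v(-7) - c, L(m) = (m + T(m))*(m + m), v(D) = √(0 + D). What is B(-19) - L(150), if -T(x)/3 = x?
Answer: 90015 + I*√7 ≈ 90015.0 + 2.6458*I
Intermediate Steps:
T(x) = -3*x
v(D) = √D
L(m) = -4*m² (L(m) = (m - 3*m)*(m + m) = (-2*m)*(2*m) = -4*m²)
B(c) = -4 - c + I*√7 (B(c) = -4 + (√(-7) - c) = -4 + (I*√7 - c) = -4 + (-c + I*√7) = -4 - c + I*√7)
B(-19) - L(150) = (-4 - 1*(-19) + I*√7) - (-4)*150² = (-4 + 19 + I*√7) - (-4)*22500 = (15 + I*√7) - 1*(-90000) = (15 + I*√7) + 90000 = 90015 + I*√7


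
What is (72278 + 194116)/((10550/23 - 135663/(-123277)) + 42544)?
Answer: 68665983834/11084701493 ≈ 6.1947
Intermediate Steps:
(72278 + 194116)/((10550/23 - 135663/(-123277)) + 42544) = 266394/((10550*(1/23) - 135663*(-1/123277)) + 42544) = 266394/((10550/23 + 12333/11207) + 42544) = 266394/(118517509/257761 + 42544) = 266394/(11084701493/257761) = 266394*(257761/11084701493) = 68665983834/11084701493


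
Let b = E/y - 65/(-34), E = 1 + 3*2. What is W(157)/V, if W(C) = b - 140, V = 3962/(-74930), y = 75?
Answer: 2636689291/1010310 ≈ 2609.8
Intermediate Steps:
E = 7 (E = 1 + 6 = 7)
V = -1981/37465 (V = 3962*(-1/74930) = -1981/37465 ≈ -0.052876)
b = 5113/2550 (b = 7/75 - 65/(-34) = 7*(1/75) - 65*(-1/34) = 7/75 + 65/34 = 5113/2550 ≈ 2.0051)
W(C) = -351887/2550 (W(C) = 5113/2550 - 140 = -351887/2550)
W(157)/V = -351887/(2550*(-1981/37465)) = -351887/2550*(-37465/1981) = 2636689291/1010310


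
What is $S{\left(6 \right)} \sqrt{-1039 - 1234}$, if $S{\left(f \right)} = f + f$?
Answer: $12 i \sqrt{2273} \approx 572.11 i$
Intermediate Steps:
$S{\left(f \right)} = 2 f$
$S{\left(6 \right)} \sqrt{-1039 - 1234} = 2 \cdot 6 \sqrt{-1039 - 1234} = 12 \sqrt{-2273} = 12 i \sqrt{2273}$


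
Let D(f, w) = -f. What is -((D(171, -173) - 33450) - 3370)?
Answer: 36991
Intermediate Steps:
-((D(171, -173) - 33450) - 3370) = -((-1*171 - 33450) - 3370) = -((-171 - 33450) - 3370) = -(-33621 - 3370) = -1*(-36991) = 36991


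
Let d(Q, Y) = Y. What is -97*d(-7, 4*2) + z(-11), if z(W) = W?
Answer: -787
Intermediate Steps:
-97*d(-7, 4*2) + z(-11) = -388*2 - 11 = -97*8 - 11 = -776 - 11 = -787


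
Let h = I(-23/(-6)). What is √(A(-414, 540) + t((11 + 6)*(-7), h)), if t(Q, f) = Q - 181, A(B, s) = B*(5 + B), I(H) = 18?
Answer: √169026 ≈ 411.13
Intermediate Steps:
h = 18
t(Q, f) = -181 + Q
√(A(-414, 540) + t((11 + 6)*(-7), h)) = √(-414*(5 - 414) + (-181 + (11 + 6)*(-7))) = √(-414*(-409) + (-181 + 17*(-7))) = √(169326 + (-181 - 119)) = √(169326 - 300) = √169026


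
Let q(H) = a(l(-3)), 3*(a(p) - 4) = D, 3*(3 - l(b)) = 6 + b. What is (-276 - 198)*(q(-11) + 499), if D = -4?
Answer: -237790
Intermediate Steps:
l(b) = 1 - b/3 (l(b) = 3 - (6 + b)/3 = 3 + (-2 - b/3) = 1 - b/3)
a(p) = 8/3 (a(p) = 4 + (1/3)*(-4) = 4 - 4/3 = 8/3)
q(H) = 8/3
(-276 - 198)*(q(-11) + 499) = (-276 - 198)*(8/3 + 499) = -474*1505/3 = -237790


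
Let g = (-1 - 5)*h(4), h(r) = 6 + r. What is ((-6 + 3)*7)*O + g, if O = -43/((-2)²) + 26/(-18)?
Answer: 2353/12 ≈ 196.08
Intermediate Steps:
g = -60 (g = (-1 - 5)*(6 + 4) = -6*10 = -60)
O = -439/36 (O = -43/4 + 26*(-1/18) = -43*¼ - 13/9 = -43/4 - 13/9 = -439/36 ≈ -12.194)
((-6 + 3)*7)*O + g = ((-6 + 3)*7)*(-439/36) - 60 = -3*7*(-439/36) - 60 = -21*(-439/36) - 60 = 3073/12 - 60 = 2353/12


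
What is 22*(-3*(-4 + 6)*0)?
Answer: 0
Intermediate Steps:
22*(-3*(-4 + 6)*0) = 22*(-3*2*0) = 22*(-6*0) = 22*0 = 0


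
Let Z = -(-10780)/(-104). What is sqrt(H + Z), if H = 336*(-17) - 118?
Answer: 55*I*sqrt(1326)/26 ≈ 77.03*I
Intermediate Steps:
Z = -2695/26 (Z = -(-10780)*(-1)/104 = -245*11/26 = -2695/26 ≈ -103.65)
H = -5830 (H = -5712 - 118 = -5830)
sqrt(H + Z) = sqrt(-5830 - 2695/26) = sqrt(-154275/26) = 55*I*sqrt(1326)/26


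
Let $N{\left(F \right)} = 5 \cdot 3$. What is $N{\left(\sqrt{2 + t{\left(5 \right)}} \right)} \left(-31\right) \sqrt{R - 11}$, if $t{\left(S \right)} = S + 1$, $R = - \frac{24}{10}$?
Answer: $- 93 i \sqrt{335} \approx - 1702.2 i$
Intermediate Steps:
$R = - \frac{12}{5}$ ($R = \left(-24\right) \frac{1}{10} = - \frac{12}{5} \approx -2.4$)
$t{\left(S \right)} = 1 + S$
$N{\left(F \right)} = 15$
$N{\left(\sqrt{2 + t{\left(5 \right)}} \right)} \left(-31\right) \sqrt{R - 11} = 15 \left(-31\right) \sqrt{- \frac{12}{5} - 11} = - 465 \sqrt{- \frac{67}{5}} = - 465 \frac{i \sqrt{335}}{5} = - 93 i \sqrt{335}$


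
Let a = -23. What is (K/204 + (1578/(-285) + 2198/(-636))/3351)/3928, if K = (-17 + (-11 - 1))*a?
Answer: 11244577213/13519964437920 ≈ 0.00083170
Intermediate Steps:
K = 667 (K = (-17 + (-11 - 1))*(-23) = (-17 - 12)*(-23) = -29*(-23) = 667)
(K/204 + (1578/(-285) + 2198/(-636))/3351)/3928 = (667/204 + (1578/(-285) + 2198/(-636))/3351)/3928 = (667*(1/204) + (1578*(-1/285) + 2198*(-1/636))*(1/3351))*(1/3928) = (667/204 + (-526/95 - 1099/318)*(1/3351))*(1/3928) = (667/204 - 271673/30210*1/3351)*(1/3928) = (667/204 - 271673/101233710)*(1/3928) = (11244577213/3441946140)*(1/3928) = 11244577213/13519964437920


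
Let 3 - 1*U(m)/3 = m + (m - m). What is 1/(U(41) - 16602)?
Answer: -1/16716 ≈ -5.9823e-5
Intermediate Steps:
U(m) = 9 - 3*m (U(m) = 9 - 3*(m + (m - m)) = 9 - 3*(m + 0) = 9 - 3*m)
1/(U(41) - 16602) = 1/((9 - 3*41) - 16602) = 1/((9 - 123) - 16602) = 1/(-114 - 16602) = 1/(-16716) = -1/16716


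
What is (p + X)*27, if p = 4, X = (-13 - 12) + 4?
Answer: -459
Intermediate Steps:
X = -21 (X = -25 + 4 = -21)
(p + X)*27 = (4 - 21)*27 = -17*27 = -459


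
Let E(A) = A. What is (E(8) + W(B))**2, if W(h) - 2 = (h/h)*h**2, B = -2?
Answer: 196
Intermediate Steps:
W(h) = 2 + h**2 (W(h) = 2 + (h/h)*h**2 = 2 + 1*h**2 = 2 + h**2)
(E(8) + W(B))**2 = (8 + (2 + (-2)**2))**2 = (8 + (2 + 4))**2 = (8 + 6)**2 = 14**2 = 196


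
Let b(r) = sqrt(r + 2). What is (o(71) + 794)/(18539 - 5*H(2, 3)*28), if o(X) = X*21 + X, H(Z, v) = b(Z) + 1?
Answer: 2356/18119 ≈ 0.13003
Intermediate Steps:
b(r) = sqrt(2 + r)
H(Z, v) = 1 + sqrt(2 + Z) (H(Z, v) = sqrt(2 + Z) + 1 = 1 + sqrt(2 + Z))
o(X) = 22*X (o(X) = 21*X + X = 22*X)
(o(71) + 794)/(18539 - 5*H(2, 3)*28) = (22*71 + 794)/(18539 - 5*(1 + sqrt(2 + 2))*28) = (1562 + 794)/(18539 - 5*(1 + sqrt(4))*28) = 2356/(18539 - 5*(1 + 2)*28) = 2356/(18539 - 5*3*28) = 2356/(18539 - 15*28) = 2356/(18539 - 420) = 2356/18119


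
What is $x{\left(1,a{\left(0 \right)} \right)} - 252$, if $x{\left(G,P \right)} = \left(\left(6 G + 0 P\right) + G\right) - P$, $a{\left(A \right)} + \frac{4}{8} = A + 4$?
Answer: $- \frac{497}{2} \approx -248.5$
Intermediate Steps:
$a{\left(A \right)} = \frac{7}{2} + A$ ($a{\left(A \right)} = - \frac{1}{2} + \left(A + 4\right) = - \frac{1}{2} + \left(4 + A\right) = \frac{7}{2} + A$)
$x{\left(G,P \right)} = - P + 7 G$ ($x{\left(G,P \right)} = \left(\left(6 G + 0\right) + G\right) - P = \left(6 G + G\right) - P = 7 G - P = - P + 7 G$)
$x{\left(1,a{\left(0 \right)} \right)} - 252 = \left(- (\frac{7}{2} + 0) + 7 \cdot 1\right) - 252 = \left(\left(-1\right) \frac{7}{2} + 7\right) - 252 = \left(- \frac{7}{2} + 7\right) - 252 = \frac{7}{2} - 252 = - \frac{497}{2}$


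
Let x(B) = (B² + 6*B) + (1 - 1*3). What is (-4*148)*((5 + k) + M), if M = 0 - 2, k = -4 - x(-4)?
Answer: -5328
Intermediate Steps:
x(B) = -2 + B² + 6*B (x(B) = (B² + 6*B) + (1 - 3) = (B² + 6*B) - 2 = -2 + B² + 6*B)
k = 6 (k = -4 - (-2 + (-4)² + 6*(-4)) = -4 - (-2 + 16 - 24) = -4 - 1*(-10) = -4 + 10 = 6)
M = -2
(-4*148)*((5 + k) + M) = (-4*148)*((5 + 6) - 2) = -592*(11 - 2) = -592*9 = -5328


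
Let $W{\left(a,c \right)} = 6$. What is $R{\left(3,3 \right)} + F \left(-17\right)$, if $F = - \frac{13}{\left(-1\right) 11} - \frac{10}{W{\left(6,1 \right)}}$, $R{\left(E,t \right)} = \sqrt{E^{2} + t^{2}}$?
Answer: $\frac{272}{33} + 3 \sqrt{2} \approx 12.485$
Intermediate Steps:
$F = - \frac{16}{33}$ ($F = - \frac{13}{\left(-1\right) 11} - \frac{10}{6} = - \frac{13}{-11} - \frac{5}{3} = \left(-13\right) \left(- \frac{1}{11}\right) - \frac{5}{3} = \frac{13}{11} - \frac{5}{3} = - \frac{16}{33} \approx -0.48485$)
$R{\left(3,3 \right)} + F \left(-17\right) = \sqrt{3^{2} + 3^{2}} - - \frac{272}{33} = \sqrt{9 + 9} + \frac{272}{33} = \sqrt{18} + \frac{272}{33} = 3 \sqrt{2} + \frac{272}{33} = \frac{272}{33} + 3 \sqrt{2}$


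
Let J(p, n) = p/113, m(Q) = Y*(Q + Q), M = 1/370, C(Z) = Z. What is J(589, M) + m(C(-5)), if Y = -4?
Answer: 5109/113 ≈ 45.212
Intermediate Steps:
M = 1/370 ≈ 0.0027027
m(Q) = -8*Q (m(Q) = -4*(Q + Q) = -8*Q)
J(p, n) = p/113 (J(p, n) = p*(1/113) = p/113)
J(589, M) + m(C(-5)) = (1/113)*589 - 8*(-5) = 589/113 + 40 = 5109/113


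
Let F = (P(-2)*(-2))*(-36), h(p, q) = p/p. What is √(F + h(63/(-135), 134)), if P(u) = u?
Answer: I*√143 ≈ 11.958*I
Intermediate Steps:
h(p, q) = 1
F = -144 (F = -2*(-2)*(-36) = 4*(-36) = -144)
√(F + h(63/(-135), 134)) = √(-144 + 1) = √(-143) = I*√143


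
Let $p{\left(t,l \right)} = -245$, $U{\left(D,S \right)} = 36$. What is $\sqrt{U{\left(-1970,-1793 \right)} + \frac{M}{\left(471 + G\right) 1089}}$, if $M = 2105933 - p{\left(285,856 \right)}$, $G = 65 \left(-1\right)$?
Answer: $\frac{\sqrt{1829334703}}{6699} \approx 6.3846$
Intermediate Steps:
$G = -65$
$M = 2106178$ ($M = 2105933 - -245 = 2105933 + 245 = 2106178$)
$\sqrt{U{\left(-1970,-1793 \right)} + \frac{M}{\left(471 + G\right) 1089}} = \sqrt{36 + \frac{2106178}{\left(471 - 65\right) 1089}} = \sqrt{36 + \frac{2106178}{406 \cdot 1089}} = \sqrt{36 + \frac{2106178}{442134}} = \sqrt{36 + 2106178 \cdot \frac{1}{442134}} = \sqrt{36 + \frac{1053089}{221067}} = \sqrt{\frac{9011501}{221067}} = \frac{\sqrt{1829334703}}{6699}$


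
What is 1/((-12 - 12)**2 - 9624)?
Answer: -1/9048 ≈ -0.00011052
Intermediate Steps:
1/((-12 - 12)**2 - 9624) = 1/((-24)**2 - 9624) = 1/(576 - 9624) = 1/(-9048) = -1/9048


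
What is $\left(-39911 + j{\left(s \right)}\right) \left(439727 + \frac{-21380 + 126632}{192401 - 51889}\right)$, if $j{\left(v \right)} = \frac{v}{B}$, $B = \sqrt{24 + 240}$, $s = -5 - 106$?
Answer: $- \frac{616495493443159}{35128} - \frac{51957271423 \sqrt{66}}{140512} \approx -1.7553 \cdot 10^{10}$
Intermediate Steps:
$s = -111$
$B = 2 \sqrt{66}$ ($B = \sqrt{264} = 2 \sqrt{66} \approx 16.248$)
$j{\left(v \right)} = \frac{v \sqrt{66}}{132}$ ($j{\left(v \right)} = \frac{v}{2 \sqrt{66}} = v \frac{\sqrt{66}}{132} = \frac{v \sqrt{66}}{132}$)
$\left(-39911 + j{\left(s \right)}\right) \left(439727 + \frac{-21380 + 126632}{192401 - 51889}\right) = \left(-39911 + \frac{1}{132} \left(-111\right) \sqrt{66}\right) \left(439727 + \frac{-21380 + 126632}{192401 - 51889}\right) = \left(-39911 - \frac{37 \sqrt{66}}{44}\right) \left(439727 + \frac{105252}{140512}\right) = \left(-39911 - \frac{37 \sqrt{66}}{44}\right) \left(439727 + 105252 \cdot \frac{1}{140512}\right) = \left(-39911 - \frac{37 \sqrt{66}}{44}\right) \left(439727 + \frac{26313}{35128}\right) = \left(-39911 - \frac{37 \sqrt{66}}{44}\right) \frac{15446756369}{35128} = - \frac{616495493443159}{35128} - \frac{51957271423 \sqrt{66}}{140512}$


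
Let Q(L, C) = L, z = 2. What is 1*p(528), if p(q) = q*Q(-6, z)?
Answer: -3168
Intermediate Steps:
p(q) = -6*q (p(q) = q*(-6) = -6*q)
1*p(528) = 1*(-6*528) = 1*(-3168) = -3168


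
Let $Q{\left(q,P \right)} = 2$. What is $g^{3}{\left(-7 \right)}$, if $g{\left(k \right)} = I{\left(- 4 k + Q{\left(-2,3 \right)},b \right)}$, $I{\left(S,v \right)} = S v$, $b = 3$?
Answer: $729000$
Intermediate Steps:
$g{\left(k \right)} = 6 - 12 k$ ($g{\left(k \right)} = \left(- 4 k + 2\right) 3 = \left(2 - 4 k\right) 3 = 6 - 12 k$)
$g^{3}{\left(-7 \right)} = \left(6 - -84\right)^{3} = \left(6 + 84\right)^{3} = 90^{3} = 729000$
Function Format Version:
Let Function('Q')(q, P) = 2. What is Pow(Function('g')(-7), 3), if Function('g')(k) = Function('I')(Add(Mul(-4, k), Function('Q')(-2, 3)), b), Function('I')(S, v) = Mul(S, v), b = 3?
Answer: 729000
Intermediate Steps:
Function('g')(k) = Add(6, Mul(-12, k)) (Function('g')(k) = Mul(Add(Mul(-4, k), 2), 3) = Mul(Add(2, Mul(-4, k)), 3) = Add(6, Mul(-12, k)))
Pow(Function('g')(-7), 3) = Pow(Add(6, Mul(-12, -7)), 3) = Pow(Add(6, 84), 3) = Pow(90, 3) = 729000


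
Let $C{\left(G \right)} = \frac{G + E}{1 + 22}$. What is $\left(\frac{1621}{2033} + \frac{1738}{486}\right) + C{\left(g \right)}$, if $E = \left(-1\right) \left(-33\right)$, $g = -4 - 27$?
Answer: $\frac{50681378}{11362437} \approx 4.4604$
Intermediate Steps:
$g = -31$
$E = 33$
$C{\left(G \right)} = \frac{33}{23} + \frac{G}{23}$ ($C{\left(G \right)} = \frac{G + 33}{1 + 22} = \frac{33 + G}{23} = \left(33 + G\right) \frac{1}{23} = \frac{33}{23} + \frac{G}{23}$)
$\left(\frac{1621}{2033} + \frac{1738}{486}\right) + C{\left(g \right)} = \left(\frac{1621}{2033} + \frac{1738}{486}\right) + \left(\frac{33}{23} + \frac{1}{23} \left(-31\right)\right) = \left(1621 \cdot \frac{1}{2033} + 1738 \cdot \frac{1}{486}\right) + \left(\frac{33}{23} - \frac{31}{23}\right) = \left(\frac{1621}{2033} + \frac{869}{243}\right) + \frac{2}{23} = \frac{2160580}{494019} + \frac{2}{23} = \frac{50681378}{11362437}$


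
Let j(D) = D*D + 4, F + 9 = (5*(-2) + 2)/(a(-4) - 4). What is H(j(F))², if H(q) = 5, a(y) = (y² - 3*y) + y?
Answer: 25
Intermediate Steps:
a(y) = y² - 2*y
F = -47/5 (F = -9 + (5*(-2) + 2)/(-4*(-2 - 4) - 4) = -9 + (-10 + 2)/(-4*(-6) - 4) = -9 - 8/(24 - 4) = -9 - 8/20 = -9 - 8*1/20 = -9 - ⅖ = -47/5 ≈ -9.4000)
j(D) = 4 + D² (j(D) = D² + 4 = 4 + D²)
H(j(F))² = 5² = 25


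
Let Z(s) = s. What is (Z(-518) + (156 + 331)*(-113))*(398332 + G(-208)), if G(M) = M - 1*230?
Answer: -22102613806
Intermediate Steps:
G(M) = -230 + M (G(M) = M - 230 = -230 + M)
(Z(-518) + (156 + 331)*(-113))*(398332 + G(-208)) = (-518 + (156 + 331)*(-113))*(398332 + (-230 - 208)) = (-518 + 487*(-113))*(398332 - 438) = (-518 - 55031)*397894 = -55549*397894 = -22102613806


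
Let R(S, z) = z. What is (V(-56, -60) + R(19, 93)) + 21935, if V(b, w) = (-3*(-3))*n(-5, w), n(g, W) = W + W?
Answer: 20948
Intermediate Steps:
n(g, W) = 2*W
V(b, w) = 18*w (V(b, w) = (-3*(-3))*(2*w) = 9*(2*w) = 18*w)
(V(-56, -60) + R(19, 93)) + 21935 = (18*(-60) + 93) + 21935 = (-1080 + 93) + 21935 = -987 + 21935 = 20948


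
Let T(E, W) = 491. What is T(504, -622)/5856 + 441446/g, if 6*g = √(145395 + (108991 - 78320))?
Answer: 491/5856 + 1324338*√176066/88033 ≈ 6312.4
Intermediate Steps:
g = √176066/6 (g = √(145395 + (108991 - 78320))/6 = √(145395 + 30671)/6 = √176066/6 ≈ 69.934)
T(504, -622)/5856 + 441446/g = 491/5856 + 441446/((√176066/6)) = 491*(1/5856) + 441446*(3*√176066/88033) = 491/5856 + 1324338*√176066/88033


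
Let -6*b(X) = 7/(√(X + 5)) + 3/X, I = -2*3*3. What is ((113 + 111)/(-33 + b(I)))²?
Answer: 10989748224/(15431 - 42*I*√13)² ≈ 46.14 + 0.90568*I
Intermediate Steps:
I = -18 (I = -6*3 = -18)
b(X) = -7/(6*√(5 + X)) - 1/(2*X) (b(X) = -(7/(√(X + 5)) + 3/X)/6 = -(7/(√(5 + X)) + 3/X)/6 = -(7/√(5 + X) + 3/X)/6 = -(3/X + 7/√(5 + X))/6 = -7/(6*√(5 + X)) - 1/(2*X))
((113 + 111)/(-33 + b(I)))² = ((113 + 111)/(-33 + (-7/(6*√(5 - 18)) - ½/(-18))))² = (224/(-33 + (-(-7)*I*√13/78 - ½*(-1/18))))² = (224/(-33 + (-(-7)*I*√13/78 + 1/36)))² = (224/(-33 + (7*I*√13/78 + 1/36)))² = (224/(-33 + (1/36 + 7*I*√13/78)))² = (224/(-1187/36 + 7*I*√13/78))² = 50176/(-1187/36 + 7*I*√13/78)²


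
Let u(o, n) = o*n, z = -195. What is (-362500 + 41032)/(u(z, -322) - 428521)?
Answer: 321468/365731 ≈ 0.87897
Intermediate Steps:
u(o, n) = n*o
(-362500 + 41032)/(u(z, -322) - 428521) = (-362500 + 41032)/(-322*(-195) - 428521) = -321468/(62790 - 428521) = -321468/(-365731) = -321468*(-1/365731) = 321468/365731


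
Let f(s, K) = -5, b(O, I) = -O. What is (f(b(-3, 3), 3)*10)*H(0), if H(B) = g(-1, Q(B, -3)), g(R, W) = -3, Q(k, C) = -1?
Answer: 150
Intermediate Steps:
H(B) = -3
(f(b(-3, 3), 3)*10)*H(0) = -5*10*(-3) = -50*(-3) = 150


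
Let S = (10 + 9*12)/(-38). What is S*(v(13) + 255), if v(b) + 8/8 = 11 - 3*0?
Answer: -15635/19 ≈ -822.89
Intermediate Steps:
v(b) = 10 (v(b) = -1 + (11 - 3*0) = -1 + (11 - 1*0) = -1 + (11 + 0) = -1 + 11 = 10)
S = -59/19 (S = (10 + 108)*(-1/38) = 118*(-1/38) = -59/19 ≈ -3.1053)
S*(v(13) + 255) = -59*(10 + 255)/19 = -59/19*265 = -15635/19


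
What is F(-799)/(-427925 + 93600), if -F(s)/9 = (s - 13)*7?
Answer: -51156/334325 ≈ -0.15301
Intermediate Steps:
F(s) = 819 - 63*s (F(s) = -9*(s - 13)*7 = -9*(-13 + s)*7 = -9*(-91 + 7*s) = 819 - 63*s)
F(-799)/(-427925 + 93600) = (819 - 63*(-799))/(-427925 + 93600) = (819 + 50337)/(-334325) = 51156*(-1/334325) = -51156/334325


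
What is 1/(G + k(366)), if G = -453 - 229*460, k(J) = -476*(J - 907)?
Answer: 1/151723 ≈ 6.5910e-6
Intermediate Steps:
k(J) = 431732 - 476*J (k(J) = -476*(-907 + J) = 431732 - 476*J)
G = -105793 (G = -453 - 105340 = -105793)
1/(G + k(366)) = 1/(-105793 + (431732 - 476*366)) = 1/(-105793 + (431732 - 174216)) = 1/(-105793 + 257516) = 1/151723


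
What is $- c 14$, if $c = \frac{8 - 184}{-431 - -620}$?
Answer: $\frac{352}{27} \approx 13.037$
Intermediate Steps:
$c = - \frac{176}{189}$ ($c = - \frac{176}{-431 + 620} = - \frac{176}{189} \approx -0.93122$)
$- c 14 = - \frac{\left(-176\right) 14}{189} = \left(-1\right) \left(- \frac{352}{27}\right) = \frac{352}{27}$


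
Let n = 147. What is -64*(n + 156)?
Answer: -19392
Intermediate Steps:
-64*(n + 156) = -64*(147 + 156) = -64*303 = -19392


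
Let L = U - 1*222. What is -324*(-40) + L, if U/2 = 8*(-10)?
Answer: 12578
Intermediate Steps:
U = -160 (U = 2*(8*(-10)) = 2*(-80) = -160)
L = -382 (L = -160 - 1*222 = -160 - 222 = -382)
-324*(-40) + L = -324*(-40) - 382 = 12960 - 382 = 12578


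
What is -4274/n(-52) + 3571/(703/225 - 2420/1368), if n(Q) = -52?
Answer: 272866331/100438 ≈ 2716.8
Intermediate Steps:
-4274/n(-52) + 3571/(703/225 - 2420/1368) = -4274/(-52) + 3571/(703/225 - 2420/1368) = -4274*(-1/52) + 3571/(703*(1/225) - 2420*1/1368) = 2137/26 + 3571/(703/225 - 605/342) = 2137/26 + 3571/(3863/2850) = 2137/26 + 3571*(2850/3863) = 2137/26 + 10177350/3863 = 272866331/100438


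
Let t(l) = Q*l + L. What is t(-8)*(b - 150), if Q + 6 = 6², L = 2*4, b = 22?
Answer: 29696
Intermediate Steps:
L = 8
Q = 30 (Q = -6 + 6² = -6 + 36 = 30)
t(l) = 8 + 30*l (t(l) = 30*l + 8 = 8 + 30*l)
t(-8)*(b - 150) = (8 + 30*(-8))*(22 - 150) = (8 - 240)*(-128) = -232*(-128) = 29696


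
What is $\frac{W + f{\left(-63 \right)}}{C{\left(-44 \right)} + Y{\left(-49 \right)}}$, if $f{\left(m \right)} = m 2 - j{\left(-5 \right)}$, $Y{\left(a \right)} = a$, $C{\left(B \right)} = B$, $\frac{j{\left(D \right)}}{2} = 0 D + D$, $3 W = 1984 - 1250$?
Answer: $- \frac{386}{279} \approx -1.3835$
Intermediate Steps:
$W = \frac{734}{3}$ ($W = \frac{1984 - 1250}{3} = \frac{1}{3} \cdot 734 = \frac{734}{3} \approx 244.67$)
$j{\left(D \right)} = 2 D$ ($j{\left(D \right)} = 2 \left(0 D + D\right) = 2 \left(0 + D\right) = 2 D$)
$f{\left(m \right)} = 10 + 2 m$ ($f{\left(m \right)} = m 2 - 2 \left(-5\right) = 2 m - -10 = 2 m + 10 = 10 + 2 m$)
$\frac{W + f{\left(-63 \right)}}{C{\left(-44 \right)} + Y{\left(-49 \right)}} = \frac{\frac{734}{3} + \left(10 + 2 \left(-63\right)\right)}{-44 - 49} = \frac{\frac{734}{3} + \left(10 - 126\right)}{-93} = \left(\frac{734}{3} - 116\right) \left(- \frac{1}{93}\right) = \frac{386}{3} \left(- \frac{1}{93}\right) = - \frac{386}{279}$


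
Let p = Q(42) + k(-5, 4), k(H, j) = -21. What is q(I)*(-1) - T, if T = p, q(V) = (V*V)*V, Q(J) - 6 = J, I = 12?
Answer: -1755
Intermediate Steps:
Q(J) = 6 + J
q(V) = V³ (q(V) = V²*V = V³)
p = 27 (p = (6 + 42) - 21 = 48 - 21 = 27)
T = 27
q(I)*(-1) - T = 12³*(-1) - 1*27 = 1728*(-1) - 27 = -1728 - 27 = -1755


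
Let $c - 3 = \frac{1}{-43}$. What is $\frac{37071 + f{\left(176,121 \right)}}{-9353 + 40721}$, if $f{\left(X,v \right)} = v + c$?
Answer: $\frac{66641}{56201} \approx 1.1858$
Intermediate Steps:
$c = \frac{128}{43}$ ($c = 3 + \frac{1}{-43} = 3 - \frac{1}{43} = \frac{128}{43} \approx 2.9767$)
$f{\left(X,v \right)} = \frac{128}{43} + v$ ($f{\left(X,v \right)} = v + \frac{128}{43} = \frac{128}{43} + v$)
$\frac{37071 + f{\left(176,121 \right)}}{-9353 + 40721} = \frac{37071 + \left(\frac{128}{43} + 121\right)}{-9353 + 40721} = \frac{37071 + \frac{5331}{43}}{31368} = \frac{1599384}{43} \cdot \frac{1}{31368} = \frac{66641}{56201}$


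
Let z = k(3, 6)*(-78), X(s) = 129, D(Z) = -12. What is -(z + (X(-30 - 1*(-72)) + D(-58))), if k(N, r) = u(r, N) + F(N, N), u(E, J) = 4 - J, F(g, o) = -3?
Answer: -273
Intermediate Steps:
k(N, r) = 1 - N (k(N, r) = (4 - N) - 3 = 1 - N)
z = 156 (z = (1 - 1*3)*(-78) = (1 - 3)*(-78) = -2*(-78) = 156)
-(z + (X(-30 - 1*(-72)) + D(-58))) = -(156 + (129 - 12)) = -(156 + 117) = -1*273 = -273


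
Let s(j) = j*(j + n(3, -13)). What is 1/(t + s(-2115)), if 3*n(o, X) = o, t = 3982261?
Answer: 1/8453371 ≈ 1.1830e-7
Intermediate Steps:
n(o, X) = o/3
s(j) = j*(1 + j) (s(j) = j*(j + (⅓)*3) = j*(j + 1) = j*(1 + j))
1/(t + s(-2115)) = 1/(3982261 - 2115*(1 - 2115)) = 1/(3982261 - 2115*(-2114)) = 1/(3982261 + 4471110) = 1/8453371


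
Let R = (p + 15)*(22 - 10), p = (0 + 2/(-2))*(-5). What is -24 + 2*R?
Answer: 456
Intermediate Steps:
p = 5 (p = (0 + 2*(-½))*(-5) = (0 - 1)*(-5) = -1*(-5) = 5)
R = 240 (R = (5 + 15)*(22 - 10) = 20*12 = 240)
-24 + 2*R = -24 + 2*240 = -24 + 480 = 456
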